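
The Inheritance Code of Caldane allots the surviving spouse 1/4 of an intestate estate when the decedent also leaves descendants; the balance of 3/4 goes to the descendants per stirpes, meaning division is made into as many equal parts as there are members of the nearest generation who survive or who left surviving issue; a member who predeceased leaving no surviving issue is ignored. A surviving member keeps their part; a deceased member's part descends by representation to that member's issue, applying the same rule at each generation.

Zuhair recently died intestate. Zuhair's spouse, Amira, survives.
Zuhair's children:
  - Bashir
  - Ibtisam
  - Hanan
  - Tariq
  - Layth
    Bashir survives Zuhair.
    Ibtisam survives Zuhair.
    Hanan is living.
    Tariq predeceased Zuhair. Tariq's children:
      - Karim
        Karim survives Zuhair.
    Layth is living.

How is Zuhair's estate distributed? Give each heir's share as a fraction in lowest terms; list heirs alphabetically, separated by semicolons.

Amira, as surviving spouse, takes 1/4.
The remaining 3/4 passes to Zuhair's descendants per stirpes.
The 3/4 is divided into 5 equal shares of 3/20 among Bashir, Ibtisam, Hanan, Tariq, Layth.
Bashir is living and takes 3/20.
Ibtisam is living and takes 3/20.
Hanan is living and takes 3/20.
Tariq predeceased; the 3/20 allotted to Tariq's branch passes to Tariq's issue by representation.
Karim is the sole taker at this level and receives the full 3/20.
Layth is living and takes 3/20.

Amira 1/4; Bashir 3/20; Hanan 3/20; Ibtisam 3/20; Karim 3/20; Layth 3/20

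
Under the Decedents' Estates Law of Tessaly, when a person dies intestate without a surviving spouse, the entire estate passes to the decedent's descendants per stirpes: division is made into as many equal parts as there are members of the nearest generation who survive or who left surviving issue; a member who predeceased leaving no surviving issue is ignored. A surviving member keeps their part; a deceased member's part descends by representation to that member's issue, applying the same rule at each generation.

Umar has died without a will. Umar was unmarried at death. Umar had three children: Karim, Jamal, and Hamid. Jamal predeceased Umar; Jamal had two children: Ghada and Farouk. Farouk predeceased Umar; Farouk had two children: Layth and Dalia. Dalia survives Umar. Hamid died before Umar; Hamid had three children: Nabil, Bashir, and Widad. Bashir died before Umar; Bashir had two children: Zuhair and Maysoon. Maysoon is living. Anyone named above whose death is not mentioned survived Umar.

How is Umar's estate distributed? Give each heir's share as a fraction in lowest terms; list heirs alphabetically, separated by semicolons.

Dalia 1/12; Ghada 1/6; Karim 1/3; Layth 1/12; Maysoon 1/18; Nabil 1/9; Widad 1/9; Zuhair 1/18

There is no surviving spouse, so the entire estate passes to Umar's descendants per stirpes.
The estate is divided into 3 equal shares of 1/3 among Karim, Jamal, Hamid.
Karim is living and takes 1/3.
Jamal predeceased; the 1/3 allotted to Jamal's branch passes to Jamal's issue by representation.
The 1/3 is divided into 2 equal shares of 1/6 among Ghada, Farouk.
Ghada is living and takes 1/6.
Farouk predeceased; the 1/6 allotted to Farouk's branch passes to Farouk's issue by representation.
The 1/6 is divided into 2 equal shares of 1/12 among Layth, Dalia.
Layth is living and takes 1/12.
Dalia is living and takes 1/12.
Hamid predeceased; the 1/3 allotted to Hamid's branch passes to Hamid's issue by representation.
The 1/3 is divided into 3 equal shares of 1/9 among Nabil, Bashir, Widad.
Nabil is living and takes 1/9.
Bashir predeceased; the 1/9 allotted to Bashir's branch passes to Bashir's issue by representation.
The 1/9 is divided into 2 equal shares of 1/18 among Zuhair, Maysoon.
Zuhair is living and takes 1/18.
Maysoon is living and takes 1/18.
Widad is living and takes 1/9.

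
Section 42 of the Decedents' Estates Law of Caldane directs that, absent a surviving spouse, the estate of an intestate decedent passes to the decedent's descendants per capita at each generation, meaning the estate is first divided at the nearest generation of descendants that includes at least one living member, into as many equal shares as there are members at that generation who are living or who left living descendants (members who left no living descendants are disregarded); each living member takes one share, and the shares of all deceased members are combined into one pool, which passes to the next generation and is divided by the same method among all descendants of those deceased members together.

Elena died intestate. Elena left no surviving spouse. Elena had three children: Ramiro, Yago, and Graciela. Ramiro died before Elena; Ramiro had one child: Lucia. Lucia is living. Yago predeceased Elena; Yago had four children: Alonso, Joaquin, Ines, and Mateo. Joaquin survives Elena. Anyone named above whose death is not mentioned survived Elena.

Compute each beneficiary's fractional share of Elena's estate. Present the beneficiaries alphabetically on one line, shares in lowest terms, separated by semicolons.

There is no surviving spouse, so the entire estate passes to Elena's descendants per capita at each generation.
At generation 1 (Ramiro, Yago, Graciela) there are 3 shares of (1)/3 = 1/3 each.
Living: Graciela — each takes 1/3.
Deceased: Ramiro and Yago. Their combined 2/3 is pooled and carried to generation 2.
At generation 2 (Lucia, Alonso, Joaquin, Ines, Mateo) there are 5 shares of (2/3)/5 = 2/15 each.
Living: Lucia, Alonso, Joaquin, Ines, and Mateo — each takes 2/15.

Alonso 2/15; Graciela 1/3; Ines 2/15; Joaquin 2/15; Lucia 2/15; Mateo 2/15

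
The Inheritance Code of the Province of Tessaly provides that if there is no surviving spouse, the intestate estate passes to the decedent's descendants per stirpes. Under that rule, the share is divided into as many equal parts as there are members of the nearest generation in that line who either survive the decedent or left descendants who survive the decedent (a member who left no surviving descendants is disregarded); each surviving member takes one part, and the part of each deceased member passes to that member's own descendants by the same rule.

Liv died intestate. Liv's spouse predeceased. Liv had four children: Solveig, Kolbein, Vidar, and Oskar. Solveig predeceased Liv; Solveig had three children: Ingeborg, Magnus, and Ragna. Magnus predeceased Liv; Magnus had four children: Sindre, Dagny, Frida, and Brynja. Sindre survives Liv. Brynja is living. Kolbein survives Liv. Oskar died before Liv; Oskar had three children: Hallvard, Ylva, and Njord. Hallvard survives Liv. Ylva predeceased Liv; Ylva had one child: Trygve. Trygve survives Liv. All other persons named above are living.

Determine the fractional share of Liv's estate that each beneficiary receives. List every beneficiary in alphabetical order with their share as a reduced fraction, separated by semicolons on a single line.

Brynja 1/48; Dagny 1/48; Frida 1/48; Hallvard 1/12; Ingeborg 1/12; Kolbein 1/4; Njord 1/12; Ragna 1/12; Sindre 1/48; Trygve 1/12; Vidar 1/4

There is no surviving spouse, so the entire estate passes to Liv's descendants per stirpes.
The estate is divided into 4 equal shares of 1/4 among Solveig, Kolbein, Vidar, Oskar.
Solveig predeceased; the 1/4 allotted to Solveig's branch passes to Solveig's issue by representation.
The 1/4 is divided into 3 equal shares of 1/12 among Ingeborg, Magnus, Ragna.
Ingeborg is living and takes 1/12.
Magnus predeceased; the 1/12 allotted to Magnus's branch passes to Magnus's issue by representation.
The 1/12 is divided into 4 equal shares of 1/48 among Sindre, Dagny, Frida, Brynja.
Sindre is living and takes 1/48.
Dagny is living and takes 1/48.
Frida is living and takes 1/48.
Brynja is living and takes 1/48.
Ragna is living and takes 1/12.
Kolbein is living and takes 1/4.
Vidar is living and takes 1/4.
Oskar predeceased; the 1/4 allotted to Oskar's branch passes to Oskar's issue by representation.
The 1/4 is divided into 3 equal shares of 1/12 among Hallvard, Ylva, Njord.
Hallvard is living and takes 1/12.
Ylva predeceased; the 1/12 allotted to Ylva's branch passes to Ylva's issue by representation.
Trygve is the sole taker at this level and receives the full 1/12.
Njord is living and takes 1/12.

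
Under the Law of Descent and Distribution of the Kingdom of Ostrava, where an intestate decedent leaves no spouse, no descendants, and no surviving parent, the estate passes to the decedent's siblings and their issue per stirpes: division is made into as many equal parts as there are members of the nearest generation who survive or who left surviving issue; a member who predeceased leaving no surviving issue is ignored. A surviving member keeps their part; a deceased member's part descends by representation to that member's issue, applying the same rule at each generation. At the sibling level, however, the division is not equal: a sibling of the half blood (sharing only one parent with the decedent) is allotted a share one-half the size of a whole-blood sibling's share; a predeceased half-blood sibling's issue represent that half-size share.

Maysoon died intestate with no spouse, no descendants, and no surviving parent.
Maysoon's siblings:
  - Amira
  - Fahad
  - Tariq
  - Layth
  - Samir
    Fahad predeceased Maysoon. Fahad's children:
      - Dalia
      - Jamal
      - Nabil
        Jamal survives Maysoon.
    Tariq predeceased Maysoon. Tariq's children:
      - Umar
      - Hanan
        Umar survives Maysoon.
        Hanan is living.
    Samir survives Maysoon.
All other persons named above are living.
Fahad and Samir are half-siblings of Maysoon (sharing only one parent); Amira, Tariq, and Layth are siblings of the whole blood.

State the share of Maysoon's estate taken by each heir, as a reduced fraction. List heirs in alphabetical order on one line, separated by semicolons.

No spouse, descendants, or parent survives, so the estate passes to Maysoon's siblings per stirpes.
Half-blood siblings count for one-half the weight of whole-blood siblings at the initial division.
Dividing 1 in proportion to weights (total weight 4): Amira (weight 1) → 1/4; Fahad (weight 1/2) → 1/8; Tariq (weight 1) → 1/4; Layth (weight 1) → 1/4; Samir (weight 1/2) → 1/8.
Amira is living and takes 1/4.
Fahad predeceased; the 1/8 allotted to Fahad's branch passes to Fahad's issue by representation.
The 1/8 is divided into 3 equal shares of 1/24 among Dalia, Jamal, Nabil.
Dalia is living and takes 1/24.
Jamal is living and takes 1/24.
Nabil is living and takes 1/24.
Tariq predeceased; the 1/4 allotted to Tariq's branch passes to Tariq's issue by representation.
The 1/4 is divided into 2 equal shares of 1/8 among Umar, Hanan.
Umar is living and takes 1/8.
Hanan is living and takes 1/8.
Layth is living and takes 1/4.
Samir is living and takes 1/8.

Amira 1/4; Dalia 1/24; Hanan 1/8; Jamal 1/24; Layth 1/4; Nabil 1/24; Samir 1/8; Umar 1/8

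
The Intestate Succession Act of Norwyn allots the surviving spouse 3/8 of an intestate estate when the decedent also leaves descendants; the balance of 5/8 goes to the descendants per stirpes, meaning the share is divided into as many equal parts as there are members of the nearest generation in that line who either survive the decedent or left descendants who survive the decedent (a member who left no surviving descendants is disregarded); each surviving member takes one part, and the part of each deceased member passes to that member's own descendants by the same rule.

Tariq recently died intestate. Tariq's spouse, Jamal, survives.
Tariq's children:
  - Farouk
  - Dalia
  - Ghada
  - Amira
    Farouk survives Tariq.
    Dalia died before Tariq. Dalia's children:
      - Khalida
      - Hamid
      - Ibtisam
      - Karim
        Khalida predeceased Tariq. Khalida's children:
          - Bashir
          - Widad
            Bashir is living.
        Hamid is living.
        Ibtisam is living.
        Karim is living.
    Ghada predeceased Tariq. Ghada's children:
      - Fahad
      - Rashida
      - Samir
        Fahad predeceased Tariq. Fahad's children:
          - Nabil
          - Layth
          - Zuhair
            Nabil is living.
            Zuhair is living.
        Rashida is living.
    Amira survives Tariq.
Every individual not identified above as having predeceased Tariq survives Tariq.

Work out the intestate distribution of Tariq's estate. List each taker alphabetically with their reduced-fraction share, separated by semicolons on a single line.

Amira 5/32; Bashir 5/256; Farouk 5/32; Hamid 5/128; Ibtisam 5/128; Jamal 3/8; Karim 5/128; Layth 5/288; Nabil 5/288; Rashida 5/96; Samir 5/96; Widad 5/256; Zuhair 5/288

Jamal, as surviving spouse, takes 3/8.
The remaining 5/8 passes to Tariq's descendants per stirpes.
The 5/8 is divided into 4 equal shares of 5/32 among Farouk, Dalia, Ghada, Amira.
Farouk is living and takes 5/32.
Dalia predeceased; the 5/32 allotted to Dalia's branch passes to Dalia's issue by representation.
The 5/32 is divided into 4 equal shares of 5/128 among Khalida, Hamid, Ibtisam, Karim.
Khalida predeceased; the 5/128 allotted to Khalida's branch passes to Khalida's issue by representation.
The 5/128 is divided into 2 equal shares of 5/256 among Bashir, Widad.
Bashir is living and takes 5/256.
Widad is living and takes 5/256.
Hamid is living and takes 5/128.
Ibtisam is living and takes 5/128.
Karim is living and takes 5/128.
Ghada predeceased; the 5/32 allotted to Ghada's branch passes to Ghada's issue by representation.
The 5/32 is divided into 3 equal shares of 5/96 among Fahad, Rashida, Samir.
Fahad predeceased; the 5/96 allotted to Fahad's branch passes to Fahad's issue by representation.
The 5/96 is divided into 3 equal shares of 5/288 among Nabil, Layth, Zuhair.
Nabil is living and takes 5/288.
Layth is living and takes 5/288.
Zuhair is living and takes 5/288.
Rashida is living and takes 5/96.
Samir is living and takes 5/96.
Amira is living and takes 5/32.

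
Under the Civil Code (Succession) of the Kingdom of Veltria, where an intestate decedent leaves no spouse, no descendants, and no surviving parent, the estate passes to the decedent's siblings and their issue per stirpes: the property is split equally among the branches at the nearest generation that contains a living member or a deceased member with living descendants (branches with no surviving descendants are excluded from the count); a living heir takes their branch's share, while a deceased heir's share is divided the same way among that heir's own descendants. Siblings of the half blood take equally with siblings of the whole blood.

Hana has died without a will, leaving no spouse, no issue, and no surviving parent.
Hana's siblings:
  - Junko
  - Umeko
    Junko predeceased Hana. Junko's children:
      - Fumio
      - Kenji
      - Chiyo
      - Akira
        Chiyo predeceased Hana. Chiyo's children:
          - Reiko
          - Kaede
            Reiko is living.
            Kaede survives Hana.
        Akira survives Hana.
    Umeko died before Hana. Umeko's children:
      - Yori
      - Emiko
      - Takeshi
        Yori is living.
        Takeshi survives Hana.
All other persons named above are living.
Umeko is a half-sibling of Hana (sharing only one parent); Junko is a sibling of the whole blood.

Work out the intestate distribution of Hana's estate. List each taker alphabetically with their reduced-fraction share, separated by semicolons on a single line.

Akira 1/8; Emiko 1/6; Fumio 1/8; Kaede 1/16; Kenji 1/8; Reiko 1/16; Takeshi 1/6; Yori 1/6

No spouse, descendants, or parent survives, so the estate passes to Hana's siblings per stirpes.
Half-blood and whole-blood siblings take equally under the stated rule.
The estate is divided into 2 equal shares of 1/2 among Junko, Umeko.
Junko predeceased; the 1/2 allotted to Junko's branch passes to Junko's issue by representation.
The 1/2 is divided into 4 equal shares of 1/8 among Fumio, Kenji, Chiyo, Akira.
Fumio is living and takes 1/8.
Kenji is living and takes 1/8.
Chiyo predeceased; the 1/8 allotted to Chiyo's branch passes to Chiyo's issue by representation.
The 1/8 is divided into 2 equal shares of 1/16 among Reiko, Kaede.
Reiko is living and takes 1/16.
Kaede is living and takes 1/16.
Akira is living and takes 1/8.
Umeko predeceased; the 1/2 allotted to Umeko's branch passes to Umeko's issue by representation.
The 1/2 is divided into 3 equal shares of 1/6 among Yori, Emiko, Takeshi.
Yori is living and takes 1/6.
Emiko is living and takes 1/6.
Takeshi is living and takes 1/6.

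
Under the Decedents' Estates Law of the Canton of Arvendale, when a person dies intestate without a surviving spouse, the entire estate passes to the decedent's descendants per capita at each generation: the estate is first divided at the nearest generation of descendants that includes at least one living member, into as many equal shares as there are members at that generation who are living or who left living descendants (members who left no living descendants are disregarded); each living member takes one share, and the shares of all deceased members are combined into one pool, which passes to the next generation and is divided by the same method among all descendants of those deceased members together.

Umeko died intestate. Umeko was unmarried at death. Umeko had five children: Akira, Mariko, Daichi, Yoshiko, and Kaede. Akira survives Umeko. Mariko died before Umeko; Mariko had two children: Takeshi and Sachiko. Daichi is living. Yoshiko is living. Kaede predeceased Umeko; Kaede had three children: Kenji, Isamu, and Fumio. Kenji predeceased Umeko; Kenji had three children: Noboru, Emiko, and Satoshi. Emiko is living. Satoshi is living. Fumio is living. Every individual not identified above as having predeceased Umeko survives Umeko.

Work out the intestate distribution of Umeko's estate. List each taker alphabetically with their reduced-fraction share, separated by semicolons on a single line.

Akira 1/5; Daichi 1/5; Emiko 2/75; Fumio 2/25; Isamu 2/25; Noboru 2/75; Sachiko 2/25; Satoshi 2/75; Takeshi 2/25; Yoshiko 1/5

There is no surviving spouse, so the entire estate passes to Umeko's descendants per capita at each generation.
At generation 1 (Akira, Mariko, Daichi, Yoshiko, Kaede) there are 5 shares of (1)/5 = 1/5 each.
Living: Akira, Daichi, and Yoshiko — each takes 1/5.
Deceased: Mariko and Kaede. Their combined 2/5 is pooled and carried to generation 2.
At generation 2 (Takeshi, Sachiko, Kenji, Isamu, Fumio) there are 5 shares of (2/5)/5 = 2/25 each.
Living: Takeshi, Sachiko, Isamu, and Fumio — each takes 2/25.
Deceased: Kenji. That 2/25 share is carried to generation 3.
At generation 3 (Noboru, Emiko, Satoshi) there are 3 shares of (2/25)/3 = 2/75 each.
Living: Noboru, Emiko, and Satoshi — each takes 2/75.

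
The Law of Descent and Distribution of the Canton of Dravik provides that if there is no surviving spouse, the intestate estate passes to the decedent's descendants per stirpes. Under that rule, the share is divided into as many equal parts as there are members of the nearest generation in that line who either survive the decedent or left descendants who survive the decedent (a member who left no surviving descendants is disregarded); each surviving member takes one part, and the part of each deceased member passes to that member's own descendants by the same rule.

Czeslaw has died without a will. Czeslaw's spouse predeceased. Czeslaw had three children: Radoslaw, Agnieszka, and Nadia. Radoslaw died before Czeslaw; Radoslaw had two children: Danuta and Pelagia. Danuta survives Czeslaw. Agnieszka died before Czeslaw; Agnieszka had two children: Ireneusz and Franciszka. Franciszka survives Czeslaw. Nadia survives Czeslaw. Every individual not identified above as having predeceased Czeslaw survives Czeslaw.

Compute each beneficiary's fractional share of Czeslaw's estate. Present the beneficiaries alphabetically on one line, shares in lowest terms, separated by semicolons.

There is no surviving spouse, so the entire estate passes to Czeslaw's descendants per stirpes.
The estate is divided into 3 equal shares of 1/3 among Radoslaw, Agnieszka, Nadia.
Radoslaw predeceased; the 1/3 allotted to Radoslaw's branch passes to Radoslaw's issue by representation.
The 1/3 is divided into 2 equal shares of 1/6 among Danuta, Pelagia.
Danuta is living and takes 1/6.
Pelagia is living and takes 1/6.
Agnieszka predeceased; the 1/3 allotted to Agnieszka's branch passes to Agnieszka's issue by representation.
The 1/3 is divided into 2 equal shares of 1/6 among Ireneusz, Franciszka.
Ireneusz is living and takes 1/6.
Franciszka is living and takes 1/6.
Nadia is living and takes 1/3.

Danuta 1/6; Franciszka 1/6; Ireneusz 1/6; Nadia 1/3; Pelagia 1/6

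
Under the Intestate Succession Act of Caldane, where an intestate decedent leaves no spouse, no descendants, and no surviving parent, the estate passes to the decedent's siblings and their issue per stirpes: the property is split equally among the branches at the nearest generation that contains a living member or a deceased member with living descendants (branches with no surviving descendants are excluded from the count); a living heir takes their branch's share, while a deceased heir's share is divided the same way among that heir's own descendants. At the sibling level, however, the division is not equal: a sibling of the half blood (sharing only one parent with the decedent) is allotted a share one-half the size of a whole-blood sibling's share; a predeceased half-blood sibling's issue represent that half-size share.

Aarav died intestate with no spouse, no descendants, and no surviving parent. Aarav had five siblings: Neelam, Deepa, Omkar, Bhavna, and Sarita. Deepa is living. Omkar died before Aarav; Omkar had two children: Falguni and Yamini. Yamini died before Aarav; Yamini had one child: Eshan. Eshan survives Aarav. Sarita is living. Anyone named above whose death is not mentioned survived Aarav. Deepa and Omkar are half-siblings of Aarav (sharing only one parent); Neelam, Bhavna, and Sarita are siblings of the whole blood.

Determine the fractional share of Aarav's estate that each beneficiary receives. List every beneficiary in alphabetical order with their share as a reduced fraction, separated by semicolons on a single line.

No spouse, descendants, or parent survives, so the estate passes to Aarav's siblings per stirpes.
Half-blood siblings count for one-half the weight of whole-blood siblings at the initial division.
Dividing 1 in proportion to weights (total weight 4): Neelam (weight 1) → 1/4; Deepa (weight 1/2) → 1/8; Omkar (weight 1/2) → 1/8; Bhavna (weight 1) → 1/4; Sarita (weight 1) → 1/4.
Neelam is living and takes 1/4.
Deepa is living and takes 1/8.
Omkar predeceased; the 1/8 allotted to Omkar's branch passes to Omkar's issue by representation.
The 1/8 is divided into 2 equal shares of 1/16 among Falguni, Yamini.
Falguni is living and takes 1/16.
Yamini predeceased; the 1/16 allotted to Yamini's branch passes to Yamini's issue by representation.
Eshan is the sole taker at this level and receives the full 1/16.
Bhavna is living and takes 1/4.
Sarita is living and takes 1/4.

Bhavna 1/4; Deepa 1/8; Eshan 1/16; Falguni 1/16; Neelam 1/4; Sarita 1/4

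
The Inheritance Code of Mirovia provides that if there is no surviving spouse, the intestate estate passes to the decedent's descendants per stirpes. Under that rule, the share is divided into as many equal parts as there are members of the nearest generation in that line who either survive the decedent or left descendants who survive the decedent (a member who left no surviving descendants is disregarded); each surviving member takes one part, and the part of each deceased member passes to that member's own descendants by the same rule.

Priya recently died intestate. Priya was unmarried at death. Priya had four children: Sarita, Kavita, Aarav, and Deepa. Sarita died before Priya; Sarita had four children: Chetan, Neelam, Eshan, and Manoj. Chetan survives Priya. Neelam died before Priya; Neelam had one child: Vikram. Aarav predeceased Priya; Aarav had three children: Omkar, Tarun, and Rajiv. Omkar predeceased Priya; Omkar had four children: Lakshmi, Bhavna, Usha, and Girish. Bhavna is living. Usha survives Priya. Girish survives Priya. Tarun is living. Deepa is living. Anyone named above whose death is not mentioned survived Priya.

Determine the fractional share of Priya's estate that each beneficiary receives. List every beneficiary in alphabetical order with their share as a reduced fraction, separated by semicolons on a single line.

There is no surviving spouse, so the entire estate passes to Priya's descendants per stirpes.
The estate is divided into 4 equal shares of 1/4 among Sarita, Kavita, Aarav, Deepa.
Sarita predeceased; the 1/4 allotted to Sarita's branch passes to Sarita's issue by representation.
The 1/4 is divided into 4 equal shares of 1/16 among Chetan, Neelam, Eshan, Manoj.
Chetan is living and takes 1/16.
Neelam predeceased; the 1/16 allotted to Neelam's branch passes to Neelam's issue by representation.
Vikram is the sole taker at this level and receives the full 1/16.
Eshan is living and takes 1/16.
Manoj is living and takes 1/16.
Kavita is living and takes 1/4.
Aarav predeceased; the 1/4 allotted to Aarav's branch passes to Aarav's issue by representation.
The 1/4 is divided into 3 equal shares of 1/12 among Omkar, Tarun, Rajiv.
Omkar predeceased; the 1/12 allotted to Omkar's branch passes to Omkar's issue by representation.
The 1/12 is divided into 4 equal shares of 1/48 among Lakshmi, Bhavna, Usha, Girish.
Lakshmi is living and takes 1/48.
Bhavna is living and takes 1/48.
Usha is living and takes 1/48.
Girish is living and takes 1/48.
Tarun is living and takes 1/12.
Rajiv is living and takes 1/12.
Deepa is living and takes 1/4.

Bhavna 1/48; Chetan 1/16; Deepa 1/4; Eshan 1/16; Girish 1/48; Kavita 1/4; Lakshmi 1/48; Manoj 1/16; Rajiv 1/12; Tarun 1/12; Usha 1/48; Vikram 1/16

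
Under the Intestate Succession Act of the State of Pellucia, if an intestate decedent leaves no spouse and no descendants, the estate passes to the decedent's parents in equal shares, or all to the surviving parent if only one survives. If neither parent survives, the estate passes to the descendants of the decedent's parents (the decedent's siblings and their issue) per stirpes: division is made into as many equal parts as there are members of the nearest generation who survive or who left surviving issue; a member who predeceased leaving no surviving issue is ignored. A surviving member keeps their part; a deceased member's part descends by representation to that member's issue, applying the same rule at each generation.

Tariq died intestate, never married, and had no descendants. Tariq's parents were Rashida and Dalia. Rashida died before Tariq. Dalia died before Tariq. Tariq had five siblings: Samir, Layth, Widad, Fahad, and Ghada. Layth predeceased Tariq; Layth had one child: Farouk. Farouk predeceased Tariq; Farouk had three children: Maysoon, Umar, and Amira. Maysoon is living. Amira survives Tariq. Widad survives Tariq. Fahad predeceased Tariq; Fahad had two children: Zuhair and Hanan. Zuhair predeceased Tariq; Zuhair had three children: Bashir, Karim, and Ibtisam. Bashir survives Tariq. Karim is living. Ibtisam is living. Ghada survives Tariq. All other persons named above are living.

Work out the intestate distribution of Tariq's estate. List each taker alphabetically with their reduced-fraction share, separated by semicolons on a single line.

Amira 1/15; Bashir 1/30; Ghada 1/5; Hanan 1/10; Ibtisam 1/30; Karim 1/30; Maysoon 1/15; Samir 1/5; Umar 1/15; Widad 1/5

Neither parent survives and there are no descendants, so the estate passes to Tariq's siblings and their issue per stirpes.
The estate is divided into 5 equal shares of 1/5 among Samir, Layth, Widad, Fahad, Ghada.
Samir is living and takes 1/5.
Layth predeceased; the 1/5 allotted to Layth's branch passes to Layth's issue by representation.
Farouk's line is the sole branch at this level, so the full 1/5 passes to Farouk's issue by representation.
The 1/5 is divided into 3 equal shares of 1/15 among Maysoon, Umar, Amira.
Maysoon is living and takes 1/15.
Umar is living and takes 1/15.
Amira is living and takes 1/15.
Widad is living and takes 1/5.
Fahad predeceased; the 1/5 allotted to Fahad's branch passes to Fahad's issue by representation.
The 1/5 is divided into 2 equal shares of 1/10 among Zuhair, Hanan.
Zuhair predeceased; the 1/10 allotted to Zuhair's branch passes to Zuhair's issue by representation.
The 1/10 is divided into 3 equal shares of 1/30 among Bashir, Karim, Ibtisam.
Bashir is living and takes 1/30.
Karim is living and takes 1/30.
Ibtisam is living and takes 1/30.
Hanan is living and takes 1/10.
Ghada is living and takes 1/5.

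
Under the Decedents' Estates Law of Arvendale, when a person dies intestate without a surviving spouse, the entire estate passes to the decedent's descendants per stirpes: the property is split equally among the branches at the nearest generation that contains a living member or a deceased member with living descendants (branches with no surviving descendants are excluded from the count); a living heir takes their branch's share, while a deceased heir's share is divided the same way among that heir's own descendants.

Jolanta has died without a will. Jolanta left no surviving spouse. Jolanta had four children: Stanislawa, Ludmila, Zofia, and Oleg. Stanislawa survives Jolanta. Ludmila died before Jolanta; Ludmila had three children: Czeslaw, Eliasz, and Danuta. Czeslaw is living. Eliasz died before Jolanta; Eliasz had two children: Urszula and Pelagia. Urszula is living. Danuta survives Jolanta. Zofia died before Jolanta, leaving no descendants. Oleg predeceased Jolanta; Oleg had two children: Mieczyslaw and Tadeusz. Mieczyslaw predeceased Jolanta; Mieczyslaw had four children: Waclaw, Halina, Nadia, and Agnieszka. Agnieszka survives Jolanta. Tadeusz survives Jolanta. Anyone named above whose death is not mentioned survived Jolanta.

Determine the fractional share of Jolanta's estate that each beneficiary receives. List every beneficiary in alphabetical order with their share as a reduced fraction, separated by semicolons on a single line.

Agnieszka 1/24; Czeslaw 1/9; Danuta 1/9; Halina 1/24; Nadia 1/24; Pelagia 1/18; Stanislawa 1/3; Tadeusz 1/6; Urszula 1/18; Waclaw 1/24

There is no surviving spouse, so the entire estate passes to Jolanta's descendants per stirpes.
Zofia left no surviving issue, so that branch lapses and is disregarded.
The estate is divided into 3 equal shares of 1/3 among Stanislawa, Ludmila, Oleg.
Stanislawa is living and takes 1/3.
Ludmila predeceased; the 1/3 allotted to Ludmila's branch passes to Ludmila's issue by representation.
The 1/3 is divided into 3 equal shares of 1/9 among Czeslaw, Eliasz, Danuta.
Czeslaw is living and takes 1/9.
Eliasz predeceased; the 1/9 allotted to Eliasz's branch passes to Eliasz's issue by representation.
The 1/9 is divided into 2 equal shares of 1/18 among Urszula, Pelagia.
Urszula is living and takes 1/18.
Pelagia is living and takes 1/18.
Danuta is living and takes 1/9.
Oleg predeceased; the 1/3 allotted to Oleg's branch passes to Oleg's issue by representation.
The 1/3 is divided into 2 equal shares of 1/6 among Mieczyslaw, Tadeusz.
Mieczyslaw predeceased; the 1/6 allotted to Mieczyslaw's branch passes to Mieczyslaw's issue by representation.
The 1/6 is divided into 4 equal shares of 1/24 among Waclaw, Halina, Nadia, Agnieszka.
Waclaw is living and takes 1/24.
Halina is living and takes 1/24.
Nadia is living and takes 1/24.
Agnieszka is living and takes 1/24.
Tadeusz is living and takes 1/6.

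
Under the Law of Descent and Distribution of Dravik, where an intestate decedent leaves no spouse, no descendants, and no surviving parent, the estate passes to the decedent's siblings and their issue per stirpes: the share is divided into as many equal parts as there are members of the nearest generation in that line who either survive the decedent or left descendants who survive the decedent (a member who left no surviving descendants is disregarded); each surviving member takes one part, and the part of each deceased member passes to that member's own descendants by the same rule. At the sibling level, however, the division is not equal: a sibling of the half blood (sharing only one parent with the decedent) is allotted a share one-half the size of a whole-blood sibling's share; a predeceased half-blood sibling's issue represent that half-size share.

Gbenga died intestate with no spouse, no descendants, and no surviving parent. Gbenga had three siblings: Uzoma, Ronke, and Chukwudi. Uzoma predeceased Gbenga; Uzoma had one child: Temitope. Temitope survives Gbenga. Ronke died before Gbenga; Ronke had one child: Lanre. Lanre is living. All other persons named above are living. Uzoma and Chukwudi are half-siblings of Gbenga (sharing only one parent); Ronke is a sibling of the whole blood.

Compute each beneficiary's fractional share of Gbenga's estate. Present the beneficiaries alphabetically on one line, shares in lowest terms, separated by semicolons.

No spouse, descendants, or parent survives, so the estate passes to Gbenga's siblings per stirpes.
Half-blood siblings count for one-half the weight of whole-blood siblings at the initial division.
Dividing 1 in proportion to weights (total weight 2): Uzoma (weight 1/2) → 1/4; Ronke (weight 1) → 1/2; Chukwudi (weight 1/2) → 1/4.
Uzoma predeceased; the 1/4 allotted to Uzoma's branch passes to Uzoma's issue by representation.
Temitope is the sole taker at this level and receives the full 1/4.
Ronke predeceased; the 1/2 allotted to Ronke's branch passes to Ronke's issue by representation.
Lanre is the sole taker at this level and receives the full 1/2.
Chukwudi is living and takes 1/4.

Chukwudi 1/4; Lanre 1/2; Temitope 1/4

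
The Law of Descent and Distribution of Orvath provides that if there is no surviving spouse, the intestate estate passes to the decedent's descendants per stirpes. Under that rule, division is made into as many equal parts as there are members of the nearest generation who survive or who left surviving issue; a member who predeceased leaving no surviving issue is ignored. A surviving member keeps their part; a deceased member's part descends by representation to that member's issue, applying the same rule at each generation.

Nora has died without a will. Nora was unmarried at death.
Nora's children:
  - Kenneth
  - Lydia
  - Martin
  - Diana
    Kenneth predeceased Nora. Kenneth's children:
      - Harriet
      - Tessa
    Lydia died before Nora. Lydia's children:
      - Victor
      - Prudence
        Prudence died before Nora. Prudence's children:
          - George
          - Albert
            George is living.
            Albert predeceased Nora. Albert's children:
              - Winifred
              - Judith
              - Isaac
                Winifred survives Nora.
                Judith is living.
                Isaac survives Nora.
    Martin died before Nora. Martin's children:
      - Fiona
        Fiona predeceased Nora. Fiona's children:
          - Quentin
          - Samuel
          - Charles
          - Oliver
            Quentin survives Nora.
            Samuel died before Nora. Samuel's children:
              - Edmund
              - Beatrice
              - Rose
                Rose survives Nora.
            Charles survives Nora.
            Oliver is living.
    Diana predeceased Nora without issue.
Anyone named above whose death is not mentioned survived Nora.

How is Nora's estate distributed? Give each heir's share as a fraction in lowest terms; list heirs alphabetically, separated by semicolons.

There is no surviving spouse, so the entire estate passes to Nora's descendants per stirpes.
Diana left no surviving issue, so that branch lapses and is disregarded.
The estate is divided into 3 equal shares of 1/3 among Kenneth, Lydia, Martin.
Kenneth predeceased; the 1/3 allotted to Kenneth's branch passes to Kenneth's issue by representation.
The 1/3 is divided into 2 equal shares of 1/6 among Harriet, Tessa.
Harriet is living and takes 1/6.
Tessa is living and takes 1/6.
Lydia predeceased; the 1/3 allotted to Lydia's branch passes to Lydia's issue by representation.
The 1/3 is divided into 2 equal shares of 1/6 among Victor, Prudence.
Victor is living and takes 1/6.
Prudence predeceased; the 1/6 allotted to Prudence's branch passes to Prudence's issue by representation.
The 1/6 is divided into 2 equal shares of 1/12 among George, Albert.
George is living and takes 1/12.
Albert predeceased; the 1/12 allotted to Albert's branch passes to Albert's issue by representation.
The 1/12 is divided into 3 equal shares of 1/36 among Winifred, Judith, Isaac.
Winifred is living and takes 1/36.
Judith is living and takes 1/36.
Isaac is living and takes 1/36.
Martin predeceased; the 1/3 allotted to Martin's branch passes to Martin's issue by representation.
Fiona's line is the sole branch at this level, so the full 1/3 passes to Fiona's issue by representation.
The 1/3 is divided into 4 equal shares of 1/12 among Quentin, Samuel, Charles, Oliver.
Quentin is living and takes 1/12.
Samuel predeceased; the 1/12 allotted to Samuel's branch passes to Samuel's issue by representation.
The 1/12 is divided into 3 equal shares of 1/36 among Edmund, Beatrice, Rose.
Edmund is living and takes 1/36.
Beatrice is living and takes 1/36.
Rose is living and takes 1/36.
Charles is living and takes 1/12.
Oliver is living and takes 1/12.

Beatrice 1/36; Charles 1/12; Edmund 1/36; George 1/12; Harriet 1/6; Isaac 1/36; Judith 1/36; Oliver 1/12; Quentin 1/12; Rose 1/36; Tessa 1/6; Victor 1/6; Winifred 1/36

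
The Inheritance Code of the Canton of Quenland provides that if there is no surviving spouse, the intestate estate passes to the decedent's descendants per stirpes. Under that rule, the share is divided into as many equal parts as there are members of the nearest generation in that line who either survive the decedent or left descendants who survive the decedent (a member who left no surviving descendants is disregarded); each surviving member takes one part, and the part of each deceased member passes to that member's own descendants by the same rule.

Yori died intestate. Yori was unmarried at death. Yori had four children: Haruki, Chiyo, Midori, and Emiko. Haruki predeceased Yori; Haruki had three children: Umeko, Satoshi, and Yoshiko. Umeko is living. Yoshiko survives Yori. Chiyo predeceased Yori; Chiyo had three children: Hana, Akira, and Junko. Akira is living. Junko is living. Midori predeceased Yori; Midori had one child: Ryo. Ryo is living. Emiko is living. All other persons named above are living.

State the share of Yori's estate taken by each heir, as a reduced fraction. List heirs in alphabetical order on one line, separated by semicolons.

Akira 1/12; Emiko 1/4; Hana 1/12; Junko 1/12; Ryo 1/4; Satoshi 1/12; Umeko 1/12; Yoshiko 1/12

There is no surviving spouse, so the entire estate passes to Yori's descendants per stirpes.
The estate is divided into 4 equal shares of 1/4 among Haruki, Chiyo, Midori, Emiko.
Haruki predeceased; the 1/4 allotted to Haruki's branch passes to Haruki's issue by representation.
The 1/4 is divided into 3 equal shares of 1/12 among Umeko, Satoshi, Yoshiko.
Umeko is living and takes 1/12.
Satoshi is living and takes 1/12.
Yoshiko is living and takes 1/12.
Chiyo predeceased; the 1/4 allotted to Chiyo's branch passes to Chiyo's issue by representation.
The 1/4 is divided into 3 equal shares of 1/12 among Hana, Akira, Junko.
Hana is living and takes 1/12.
Akira is living and takes 1/12.
Junko is living and takes 1/12.
Midori predeceased; the 1/4 allotted to Midori's branch passes to Midori's issue by representation.
Ryo is the sole taker at this level and receives the full 1/4.
Emiko is living and takes 1/4.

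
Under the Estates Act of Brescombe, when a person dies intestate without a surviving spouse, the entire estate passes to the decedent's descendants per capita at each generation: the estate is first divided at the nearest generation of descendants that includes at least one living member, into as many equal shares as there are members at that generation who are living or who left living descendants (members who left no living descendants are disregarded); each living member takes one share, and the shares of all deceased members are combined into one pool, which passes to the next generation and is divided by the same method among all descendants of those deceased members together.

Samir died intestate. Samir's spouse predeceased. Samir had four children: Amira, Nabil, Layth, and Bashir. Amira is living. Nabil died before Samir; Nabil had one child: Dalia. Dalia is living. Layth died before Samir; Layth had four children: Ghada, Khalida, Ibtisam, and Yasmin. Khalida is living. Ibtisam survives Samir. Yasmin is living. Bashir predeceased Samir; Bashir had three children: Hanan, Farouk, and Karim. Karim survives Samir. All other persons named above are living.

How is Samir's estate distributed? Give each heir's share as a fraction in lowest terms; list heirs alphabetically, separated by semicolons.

Amira 1/4; Dalia 3/32; Farouk 3/32; Ghada 3/32; Hanan 3/32; Ibtisam 3/32; Karim 3/32; Khalida 3/32; Yasmin 3/32

There is no surviving spouse, so the entire estate passes to Samir's descendants per capita at each generation.
At generation 1 (Amira, Nabil, Layth, Bashir) there are 4 shares of (1)/4 = 1/4 each.
Living: Amira — each takes 1/4.
Deceased: Nabil, Layth, and Bashir. Their combined 3/4 is pooled and carried to generation 2.
At generation 2 (Dalia, Ghada, Khalida, Ibtisam, Yasmin, Hanan, Farouk, Karim) there are 8 shares of (3/4)/8 = 3/32 each.
Living: Dalia, Ghada, Khalida, Ibtisam, Yasmin, Hanan, Farouk, and Karim — each takes 3/32.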